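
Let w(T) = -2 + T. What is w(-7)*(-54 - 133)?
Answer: 1683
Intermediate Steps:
w(-7)*(-54 - 133) = (-2 - 7)*(-54 - 133) = -9*(-187) = 1683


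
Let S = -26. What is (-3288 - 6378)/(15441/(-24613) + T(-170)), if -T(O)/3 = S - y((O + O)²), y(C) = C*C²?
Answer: -79303086/38022271091008634791 ≈ -2.0857e-12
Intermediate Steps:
y(C) = C³
T(O) = 78 + 192*O⁶ (T(O) = -3*(-26 - ((O + O)²)³) = -3*(-26 - ((2*O)²)³) = -3*(-26 - (4*O²)³) = -3*(-26 - 64*O⁶) = 78 + 192*O⁶)
(-3288 - 6378)/(15441/(-24613) + T(-170)) = (-3288 - 6378)/(15441/(-24613) + (78 + 192*(-170)⁶)) = -9666/(15441*(-1/24613) + (78 + 192*24137569000000)) = -9666/(-15441/24613 + (78 + 4634413248000000)) = -9666/(-15441/24613 + 4634413248000078) = -9666/114066813273025904373/24613 = -9666*24613/114066813273025904373 = -79303086/38022271091008634791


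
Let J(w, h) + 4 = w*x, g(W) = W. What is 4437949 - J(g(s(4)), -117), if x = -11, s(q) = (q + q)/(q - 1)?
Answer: 13313947/3 ≈ 4.4380e+6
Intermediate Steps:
s(q) = 2*q/(-1 + q) (s(q) = (2*q)/(-1 + q) = 2*q/(-1 + q))
J(w, h) = -4 - 11*w (J(w, h) = -4 + w*(-11) = -4 - 11*w)
4437949 - J(g(s(4)), -117) = 4437949 - (-4 - 22*4/(-1 + 4)) = 4437949 - (-4 - 22*4/3) = 4437949 - (-4 - 11*8/3) = 4437949 - (-4 - 88/3) = 4437949 - 1*(-100/3) = 4437949 + 100/3 = 13313947/3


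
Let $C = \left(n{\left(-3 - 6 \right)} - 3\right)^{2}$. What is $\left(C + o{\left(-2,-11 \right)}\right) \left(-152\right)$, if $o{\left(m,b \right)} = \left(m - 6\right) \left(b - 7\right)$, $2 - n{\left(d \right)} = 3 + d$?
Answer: $-25688$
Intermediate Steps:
$n{\left(d \right)} = -1 - d$ ($n{\left(d \right)} = 2 - \left(3 + d\right) = -1 - d$)
$o{\left(m,b \right)} = \left(-7 + b\right) \left(-6 + m\right)$ ($o{\left(m,b \right)} = \left(-6 + m\right) \left(-7 + b\right) = \left(-7 + b\right) \left(-6 + m\right)$)
$C = 25$ ($C = \left(\left(-1 - \left(-3 - 6\right)\right) - 3\right)^{2} = \left(\left(-1 - -9\right) - 3\right)^{2} = \left(\left(-1 + 9\right) - 3\right)^{2} = \left(8 - 3\right)^{2} = 5^{2} = 25$)
$\left(C + o{\left(-2,-11 \right)}\right) \left(-152\right) = \left(25 - -144\right) \left(-152\right) = \left(25 + \left(42 + 14 + 66 + 22\right)\right) \left(-152\right) = \left(25 + 144\right) \left(-152\right) = 169 \left(-152\right) = -25688$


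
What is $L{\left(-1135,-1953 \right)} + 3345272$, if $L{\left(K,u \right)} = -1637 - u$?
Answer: $3345588$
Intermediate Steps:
$L{\left(-1135,-1953 \right)} + 3345272 = \left(-1637 - -1953\right) + 3345272 = \left(-1637 + 1953\right) + 3345272 = 316 + 3345272 = 3345588$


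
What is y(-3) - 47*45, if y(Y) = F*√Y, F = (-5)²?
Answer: -2115 + 25*I*√3 ≈ -2115.0 + 43.301*I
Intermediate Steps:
F = 25
y(Y) = 25*√Y
y(-3) - 47*45 = 25*√(-3) - 47*45 = 25*(I*√3) - 2115 = 25*I*√3 - 2115 = -2115 + 25*I*√3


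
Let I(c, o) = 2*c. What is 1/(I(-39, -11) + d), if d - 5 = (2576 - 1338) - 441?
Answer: 1/724 ≈ 0.0013812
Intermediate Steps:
d = 802 (d = 5 + ((2576 - 1338) - 441) = 5 + (1238 - 441) = 5 + 797 = 802)
1/(I(-39, -11) + d) = 1/(2*(-39) + 802) = 1/(-78 + 802) = 1/724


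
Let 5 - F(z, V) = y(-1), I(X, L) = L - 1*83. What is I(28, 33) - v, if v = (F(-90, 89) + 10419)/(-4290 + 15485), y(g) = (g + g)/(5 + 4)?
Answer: -5131568/100755 ≈ -50.931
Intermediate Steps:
I(X, L) = -83 + L (I(X, L) = L - 83 = -83 + L)
y(g) = 2*g/9 (y(g) = (2*g)/9 = (2*g)*(⅑) = 2*g/9)
F(z, V) = 47/9 (F(z, V) = 5 - 2*(-1)/9 = 5 - 1*(-2/9) = 5 + 2/9 = 47/9)
v = 93818/100755 (v = (47/9 + 10419)/(-4290 + 15485) = (93818/9)/11195 = (93818/9)*(1/11195) = 93818/100755 ≈ 0.93115)
I(28, 33) - v = (-83 + 33) - 1*93818/100755 = -50 - 93818/100755 = -5131568/100755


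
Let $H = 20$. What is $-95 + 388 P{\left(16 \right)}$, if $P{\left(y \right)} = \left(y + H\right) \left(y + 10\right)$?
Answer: $363073$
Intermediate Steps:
$P{\left(y \right)} = \left(10 + y\right) \left(20 + y\right)$ ($P{\left(y \right)} = \left(y + 20\right) \left(y + 10\right) = \left(20 + y\right) \left(10 + y\right) = \left(10 + y\right) \left(20 + y\right)$)
$-95 + 388 P{\left(16 \right)} = -95 + 388 \left(200 + 16^{2} + 30 \cdot 16\right) = -95 + 388 \left(200 + 256 + 480\right) = -95 + 388 \cdot 936 = -95 + 363168 = 363073$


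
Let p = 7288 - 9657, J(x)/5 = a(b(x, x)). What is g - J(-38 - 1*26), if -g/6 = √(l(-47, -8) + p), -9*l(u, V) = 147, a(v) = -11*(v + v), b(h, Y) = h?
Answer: -7040 - 4*I*√5367 ≈ -7040.0 - 293.04*I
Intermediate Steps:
a(v) = -22*v
l(u, V) = -49/3 (l(u, V) = -⅑*147 = -49/3)
J(x) = -110*x (J(x) = 5*(-22*x) = -110*x)
p = -2369
g = -4*I*√5367 (g = -6*√(-49/3 - 2369) = -4*I*√5367 ≈ -293.04*I)
g - J(-38 - 1*26) = -4*I*√5367 - (-110)*(-38 - 1*26) = -4*I*√5367 - (-110)*(-38 - 26) = -4*I*√5367 - (-110)*(-64) = -4*I*√5367 - 1*7040 = -4*I*√5367 - 7040 = -7040 - 4*I*√5367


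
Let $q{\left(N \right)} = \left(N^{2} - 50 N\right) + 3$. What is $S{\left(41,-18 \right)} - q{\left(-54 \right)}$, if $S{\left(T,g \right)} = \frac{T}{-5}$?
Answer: $- \frac{28136}{5} \approx -5627.2$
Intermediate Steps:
$q{\left(N \right)} = 3 + N^{2} - 50 N$
$S{\left(T,g \right)} = - \frac{T}{5}$ ($S{\left(T,g \right)} = T \left(- \frac{1}{5}\right) = - \frac{T}{5}$)
$S{\left(41,-18 \right)} - q{\left(-54 \right)} = \left(- \frac{1}{5}\right) 41 - \left(3 + \left(-54\right)^{2} - -2700\right) = - \frac{41}{5} - \left(3 + 2916 + 2700\right) = - \frac{41}{5} - 5619 = - \frac{28136}{5}$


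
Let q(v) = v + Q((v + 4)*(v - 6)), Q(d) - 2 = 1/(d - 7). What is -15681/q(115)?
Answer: -203288484/1516789 ≈ -134.03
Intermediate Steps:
Q(d) = 2 + 1/(-7 + d) (Q(d) = 2 + 1/(d - 7) = 2 + 1/(-7 + d))
q(v) = v + (-13 + 2*(-6 + v)*(4 + v))/(-7 + (-6 + v)*(4 + v)) (q(v) = v + (-13 + 2*((v + 4)*(v - 6)))/(-7 + (v + 4)*(v - 6)) = v + (-13 + 2*((4 + v)*(-6 + v)))/(-7 + (4 + v)*(-6 + v)) = v + (-13 + 2*((-6 + v)*(4 + v)))/(-7 + (-6 + v)*(4 + v)) = v + (-13 + 2*(-6 + v)*(4 + v))/(-7 + (-6 + v)*(4 + v)))
-15681/q(115) = -15681*(-31 + 115² - 2*115)/(-61 + 115³ - 35*115) = -15681*(-31 + 13225 - 230)/(-61 + 1520875 - 4025) = -15681/(1516789/12964) = -15681/((1/12964)*1516789) = -15681/1516789/12964 = -15681*12964/1516789 = -203288484/1516789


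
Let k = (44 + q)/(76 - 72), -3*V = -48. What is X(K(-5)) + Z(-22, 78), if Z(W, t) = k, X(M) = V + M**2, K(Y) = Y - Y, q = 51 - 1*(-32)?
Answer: 191/4 ≈ 47.750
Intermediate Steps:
V = 16 (V = -1/3*(-48) = 16)
q = 83 (q = 51 + 32 = 83)
K(Y) = 0
X(M) = 16 + M**2
k = 127/4 (k = (44 + 83)/(76 - 72) = 127/4 ≈ 31.750)
Z(W, t) = 127/4
X(K(-5)) + Z(-22, 78) = (16 + 0**2) + 127/4 = (16 + 0) + 127/4 = 16 + 127/4 = 191/4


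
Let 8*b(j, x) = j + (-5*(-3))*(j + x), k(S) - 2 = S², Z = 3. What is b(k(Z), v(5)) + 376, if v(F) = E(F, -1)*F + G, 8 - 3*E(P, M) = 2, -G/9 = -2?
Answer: 901/2 ≈ 450.50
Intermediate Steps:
G = 18 (G = -9*(-2) = 18)
E(P, M) = 2 (E(P, M) = 8/3 - ⅓*2 = 8/3 - ⅔ = 2)
k(S) = 2 + S²
v(F) = 18 + 2*F (v(F) = 2*F + 18 = 18 + 2*F)
b(j, x) = 2*j + 15*x/8 (b(j, x) = (j + (-5*(-3))*(j + x))/8 = (j + 15*(j + x))/8 = (j + (15*j + 15*x))/8 = (15*x + 16*j)/8 = 2*j + 15*x/8)
b(k(Z), v(5)) + 376 = (2*(2 + 3²) + 15*(18 + 2*5)/8) + 376 = (2*(2 + 9) + 15*(18 + 10)/8) + 376 = (2*11 + (15/8)*28) + 376 = (22 + 105/2) + 376 = 149/2 + 376 = 901/2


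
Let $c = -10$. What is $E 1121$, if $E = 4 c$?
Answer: $-44840$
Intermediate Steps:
$E = -40$ ($E = 4 \left(-10\right) = -40$)
$E 1121 = \left(-40\right) 1121 = -44840$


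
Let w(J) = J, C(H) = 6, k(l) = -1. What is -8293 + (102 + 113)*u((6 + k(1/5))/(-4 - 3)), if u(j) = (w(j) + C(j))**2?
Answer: -112022/49 ≈ -2286.2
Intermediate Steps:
u(j) = (6 + j)**2 (u(j) = (j + 6)**2 = (6 + j)**2)
-8293 + (102 + 113)*u((6 + k(1/5))/(-4 - 3)) = -8293 + (102 + 113)*(6 + (6 - 1)/(-4 - 3))**2 = -8293 + 215*(6 + 5/(-7))**2 = -8293 + 215*(6 + 5*(-1/7))**2 = -8293 + 215*(6 - 5/7)**2 = -8293 + 215*(37/7)**2 = -8293 + 215*(1369/49) = -8293 + 294335/49 = -112022/49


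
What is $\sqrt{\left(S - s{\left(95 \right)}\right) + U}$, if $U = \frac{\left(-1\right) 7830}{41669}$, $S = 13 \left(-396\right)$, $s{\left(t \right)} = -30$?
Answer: $\frac{2 i \sqrt{2221684532367}}{41669} \approx 71.542 i$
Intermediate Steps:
$S = -5148$
$U = - \frac{7830}{41669}$ ($U = \left(-7830\right) \frac{1}{41669} = - \frac{7830}{41669} \approx -0.18791$)
$\sqrt{\left(S - s{\left(95 \right)}\right) + U} = \sqrt{\left(-5148 - -30\right) - \frac{7830}{41669}} = \sqrt{\left(-5148 + 30\right) - \frac{7830}{41669}} = \sqrt{-5118 - \frac{7830}{41669}} = \sqrt{- \frac{213269772}{41669}} = \frac{2 i \sqrt{2221684532367}}{41669}$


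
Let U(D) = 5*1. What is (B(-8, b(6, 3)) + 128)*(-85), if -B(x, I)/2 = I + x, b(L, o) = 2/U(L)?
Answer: -12172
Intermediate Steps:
U(D) = 5
b(L, o) = 2/5
B(x, I) = -2*I - 2*x (B(x, I) = -2*(I + x) = -2*I - 2*x)
(B(-8, b(6, 3)) + 128)*(-85) = ((-2*2/5 - 2*(-8)) + 128)*(-85) = ((-4/5 + 16) + 128)*(-85) = (76/5 + 128)*(-85) = (716/5)*(-85) = -12172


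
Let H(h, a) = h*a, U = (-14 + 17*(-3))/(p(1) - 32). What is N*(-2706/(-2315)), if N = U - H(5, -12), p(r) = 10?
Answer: 34071/463 ≈ 73.588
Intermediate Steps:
U = 65/22 (U = (-14 + 17*(-3))/(10 - 32) = (-14 - 51)/(-22) = -65*(-1/22) = 65/22 ≈ 2.9545)
H(h, a) = a*h
N = 1385/22 (N = 65/22 - (-12)*5 = 65/22 - 1*(-60) = 65/22 + 60 = 1385/22 ≈ 62.955)
N*(-2706/(-2315)) = 1385*(-2706/(-2315))/22 = 1385*(-2706*(-1/2315))/22 = (1385/22)*(2706/2315) = 34071/463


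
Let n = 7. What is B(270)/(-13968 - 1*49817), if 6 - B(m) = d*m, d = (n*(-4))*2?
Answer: -15126/63785 ≈ -0.23714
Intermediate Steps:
d = -56 (d = (7*(-4))*2 = -28*2 = -56)
B(m) = 6 + 56*m (B(m) = 6 - (-56)*m = 6 + 56*m)
B(270)/(-13968 - 1*49817) = (6 + 56*270)/(-13968 - 1*49817) = (6 + 15120)/(-13968 - 49817) = 15126/(-63785) = 15126*(-1/63785) = -15126/63785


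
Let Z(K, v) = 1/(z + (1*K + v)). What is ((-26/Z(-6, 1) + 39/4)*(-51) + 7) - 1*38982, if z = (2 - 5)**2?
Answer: -136673/4 ≈ -34168.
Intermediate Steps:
z = 9 (z = (-3)**2 = 9)
Z(K, v) = 1/(9 + K + v) (Z(K, v) = 1/(9 + (1*K + v)) = 1/(9 + (K + v)) = 1/(9 + K + v))
((-26/Z(-6, 1) + 39/4)*(-51) + 7) - 1*38982 = ((-26/(1/(9 - 6 + 1)) + 39/4)*(-51) + 7) - 1*38982 = ((-26/(1/4) + 39*(1/4))*(-51) + 7) - 38982 = ((-26/1/4 + 39/4)*(-51) + 7) - 38982 = ((-26*4 + 39/4)*(-51) + 7) - 38982 = ((-104 + 39/4)*(-51) + 7) - 38982 = (-377/4*(-51) + 7) - 38982 = (19227/4 + 7) - 38982 = 19255/4 - 38982 = -136673/4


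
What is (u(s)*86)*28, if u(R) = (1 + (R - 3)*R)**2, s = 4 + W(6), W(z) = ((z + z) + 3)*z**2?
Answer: 208569962724200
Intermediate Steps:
W(z) = z**2*(3 + 2*z) (W(z) = (2*z + 3)*z**2 = (3 + 2*z)*z**2 = z**2*(3 + 2*z))
s = 544 (s = 4 + 6**2*(3 + 2*6) = 4 + 36*(3 + 12) = 4 + 36*15 = 4 + 540 = 544)
u(R) = (1 + R*(-3 + R))**2 (u(R) = (1 + (-3 + R)*R)**2 = (1 + R*(-3 + R))**2)
(u(s)*86)*28 = ((1 + 544**2 - 3*544)**2*86)*28 = ((1 + 295936 - 1632)**2*86)*28 = (294305**2*86)*28 = (86615433025*86)*28 = 7448927240150*28 = 208569962724200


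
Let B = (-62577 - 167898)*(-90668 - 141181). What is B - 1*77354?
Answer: 53435320921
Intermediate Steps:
B = 53435398275 (B = -230475*(-231849) = 53435398275)
B - 1*77354 = 53435398275 - 1*77354 = 53435398275 - 77354 = 53435320921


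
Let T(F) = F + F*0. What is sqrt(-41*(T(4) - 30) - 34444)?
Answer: I*sqrt(33378) ≈ 182.7*I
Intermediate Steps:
T(F) = F (T(F) = F + 0 = F)
sqrt(-41*(T(4) - 30) - 34444) = sqrt(-41*(4 - 30) - 34444) = sqrt(-41*(-26) - 34444) = sqrt(1066 - 34444) = sqrt(-33378) = I*sqrt(33378)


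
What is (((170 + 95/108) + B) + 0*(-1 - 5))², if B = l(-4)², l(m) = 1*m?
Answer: 407353489/11664 ≈ 34924.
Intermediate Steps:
l(m) = m
B = 16 (B = (-4)² = 16)
(((170 + 95/108) + B) + 0*(-1 - 5))² = (((170 + 95/108) + 16) + 0*(-1 - 5))² = (((170 + 95*(1/108)) + 16) + 0*(-6))² = (((170 + 95/108) + 16) + 0)² = ((18455/108 + 16) + 0)² = (20183/108 + 0)² = (20183/108)² = 407353489/11664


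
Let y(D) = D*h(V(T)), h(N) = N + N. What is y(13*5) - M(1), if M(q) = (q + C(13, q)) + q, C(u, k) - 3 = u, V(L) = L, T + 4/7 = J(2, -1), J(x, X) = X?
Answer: -1556/7 ≈ -222.29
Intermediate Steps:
T = -11/7 (T = -4/7 - 1 = -11/7 ≈ -1.5714)
h(N) = 2*N
C(u, k) = 3 + u
y(D) = -22*D/7 (y(D) = D*(2*(-11/7)) = D*(-22/7) = -22*D/7)
M(q) = 16 + 2*q (M(q) = (q + (3 + 13)) + q = (q + 16) + q = (16 + q) + q = 16 + 2*q)
y(13*5) - M(1) = -286*5/7 - (16 + 2*1) = -22/7*65 - (16 + 2) = -1430/7 - 1*18 = -1430/7 - 18 = -1556/7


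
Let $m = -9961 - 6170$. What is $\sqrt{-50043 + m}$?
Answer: $i \sqrt{66174} \approx 257.24 i$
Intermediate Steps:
$m = -16131$
$\sqrt{-50043 + m} = \sqrt{-50043 - 16131} = \sqrt{-66174} = i \sqrt{66174}$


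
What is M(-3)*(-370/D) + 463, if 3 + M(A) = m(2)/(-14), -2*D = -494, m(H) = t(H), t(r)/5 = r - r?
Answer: 115471/247 ≈ 467.49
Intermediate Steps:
t(r) = 0 (t(r) = 5*(r - r) = 5*0 = 0)
m(H) = 0
D = 247 (D = -½*(-494) = 247)
M(A) = -3 (M(A) = -3 + 0/(-14) = -3 + 0*(-1/14) = -3 + 0 = -3)
M(-3)*(-370/D) + 463 = -(-1110)/247 + 463 = -3*(-370/247) + 463 = 1110/247 + 463 = 115471/247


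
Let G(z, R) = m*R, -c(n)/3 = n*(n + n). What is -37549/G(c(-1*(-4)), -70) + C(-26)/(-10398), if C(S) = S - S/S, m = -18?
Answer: -65066747/2183580 ≈ -29.798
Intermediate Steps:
C(S) = -1 + S (C(S) = S - 1*1 = S - 1 = -1 + S)
c(n) = -6*n**2 (c(n) = -3*n*(n + n) = -3*n*2*n = -6*n**2)
G(z, R) = -18*R
-37549/G(c(-1*(-4)), -70) + C(-26)/(-10398) = -37549/((-18*(-70))) + (-1 - 26)/(-10398) = -37549/1260 - 27*(-1/10398) = -37549*1/1260 + 9/3466 = -37549/1260 + 9/3466 = -65066747/2183580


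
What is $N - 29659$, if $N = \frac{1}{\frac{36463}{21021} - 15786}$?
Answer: $- \frac{1405841022194}{47400149} \approx -29659.0$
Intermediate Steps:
$N = - \frac{3003}{47400149}$ ($N = \frac{1}{36463 \cdot \frac{1}{21021} - 15786} = \frac{1}{\frac{5209}{3003} - 15786} = \frac{1}{- \frac{47400149}{3003}} = - \frac{3003}{47400149} \approx -6.3354 \cdot 10^{-5}$)
$N - 29659 = - \frac{3003}{47400149} - 29659 = - \frac{1405841022194}{47400149}$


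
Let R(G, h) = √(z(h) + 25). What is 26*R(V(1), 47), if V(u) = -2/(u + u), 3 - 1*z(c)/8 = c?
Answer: 26*I*√327 ≈ 470.16*I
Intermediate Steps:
z(c) = 24 - 8*c
V(u) = -1/u (V(u) = -2*1/(2*u) = -1/u)
R(G, h) = √(49 - 8*h) (R(G, h) = √((24 - 8*h) + 25) = √(49 - 8*h))
26*R(V(1), 47) = 26*√(49 - 8*47) = 26*√(49 - 376) = 26*√(-327) = 26*(I*√327) = 26*I*√327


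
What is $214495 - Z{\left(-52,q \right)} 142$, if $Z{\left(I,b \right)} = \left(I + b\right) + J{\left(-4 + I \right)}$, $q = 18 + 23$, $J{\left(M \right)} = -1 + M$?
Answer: $224151$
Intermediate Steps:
$q = 41$
$Z{\left(I,b \right)} = -5 + b + 2 I$ ($Z{\left(I,b \right)} = \left(I + b\right) + \left(-1 + \left(-4 + I\right)\right) = \left(I + b\right) + \left(-5 + I\right) = -5 + b + 2 I$)
$214495 - Z{\left(-52,q \right)} 142 = 214495 - \left(-5 + 41 + 2 \left(-52\right)\right) 142 = 214495 - \left(-5 + 41 - 104\right) 142 = 214495 - \left(-68\right) 142 = 214495 - -9656 = 214495 + 9656 = 224151$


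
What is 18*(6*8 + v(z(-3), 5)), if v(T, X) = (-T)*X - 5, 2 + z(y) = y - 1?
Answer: 1314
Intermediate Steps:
z(y) = -3 + y (z(y) = -2 + (y - 1) = -2 + (-1 + y) = -3 + y)
v(T, X) = -5 - T*X (v(T, X) = -T*X - 5 = -5 - T*X)
18*(6*8 + v(z(-3), 5)) = 18*(6*8 + (-5 - 1*(-3 - 3)*5)) = 18*(48 + (-5 - 1*(-6)*5)) = 18*(48 + (-5 + 30)) = 18*(48 + 25) = 18*73 = 1314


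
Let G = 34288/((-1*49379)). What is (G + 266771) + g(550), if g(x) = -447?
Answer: 13150778508/49379 ≈ 2.6632e+5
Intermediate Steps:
G = -34288/49379 (G = 34288/(-49379) = 34288*(-1/49379) = -34288/49379 ≈ -0.69438)
(G + 266771) + g(550) = (-34288/49379 + 266771) - 447 = 13172850921/49379 - 447 = 13150778508/49379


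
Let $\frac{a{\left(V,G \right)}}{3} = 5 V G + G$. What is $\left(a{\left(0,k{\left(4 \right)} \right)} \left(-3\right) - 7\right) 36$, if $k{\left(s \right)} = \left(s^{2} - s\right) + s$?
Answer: $-5436$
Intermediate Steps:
$k{\left(s \right)} = s^{2}$
$a{\left(V,G \right)} = 3 G + 15 G V$ ($a{\left(V,G \right)} = 3 \left(5 V G + G\right) = 3 \left(5 G V + G\right) = 3 \left(G + 5 G V\right) = 3 G + 15 G V$)
$\left(a{\left(0,k{\left(4 \right)} \right)} \left(-3\right) - 7\right) 36 = \left(3 \cdot 4^{2} \left(1 + 5 \cdot 0\right) \left(-3\right) - 7\right) 36 = \left(3 \cdot 16 \left(1 + 0\right) \left(-3\right) - 7\right) 36 = \left(3 \cdot 16 \cdot 1 \left(-3\right) - 7\right) 36 = \left(48 \left(-3\right) - 7\right) 36 = \left(-144 - 7\right) 36 = \left(-151\right) 36 = -5436$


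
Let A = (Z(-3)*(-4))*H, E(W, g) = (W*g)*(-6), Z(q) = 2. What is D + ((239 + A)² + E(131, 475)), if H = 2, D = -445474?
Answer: -769095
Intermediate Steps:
E(W, g) = -6*W*g
A = -16 (A = (2*(-4))*2 = -8*2 = -16)
D + ((239 + A)² + E(131, 475)) = -445474 + ((239 - 16)² - 6*131*475) = -445474 + (223² - 373350) = -445474 + (49729 - 373350) = -445474 - 323621 = -769095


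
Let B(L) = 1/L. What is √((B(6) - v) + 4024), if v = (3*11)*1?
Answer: √143682/6 ≈ 63.176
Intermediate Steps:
v = 33 (v = 33*1 = 33)
√((B(6) - v) + 4024) = √((1/6 - 1*33) + 4024) = √((⅙ - 33) + 4024) = √(-197/6 + 4024) = √(23947/6) = √143682/6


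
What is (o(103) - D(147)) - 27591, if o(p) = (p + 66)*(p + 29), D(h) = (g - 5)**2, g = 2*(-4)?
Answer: -5452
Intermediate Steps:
g = -8
D(h) = 169 (D(h) = (-8 - 5)**2 = (-13)**2 = 169)
o(p) = (29 + p)*(66 + p) (o(p) = (66 + p)*(29 + p) = (29 + p)*(66 + p))
(o(103) - D(147)) - 27591 = ((1914 + 103**2 + 95*103) - 1*169) - 27591 = ((1914 + 10609 + 9785) - 169) - 27591 = (22308 - 169) - 27591 = 22139 - 27591 = -5452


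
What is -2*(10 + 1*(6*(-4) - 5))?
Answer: 38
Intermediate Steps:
-2*(10 + 1*(6*(-4) - 5)) = -2*(10 + 1*(-24 - 5)) = -2*(10 + 1*(-29)) = -2*(10 - 29) = -2*(-19) = 38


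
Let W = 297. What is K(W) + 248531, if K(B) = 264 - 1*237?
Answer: 248558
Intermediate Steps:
K(B) = 27 (K(B) = 264 - 237 = 27)
K(W) + 248531 = 27 + 248531 = 248558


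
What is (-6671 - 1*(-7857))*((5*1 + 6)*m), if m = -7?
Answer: -91322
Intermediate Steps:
(-6671 - 1*(-7857))*((5*1 + 6)*m) = (-6671 - 1*(-7857))*((5*1 + 6)*(-7)) = (-6671 + 7857)*((5 + 6)*(-7)) = 1186*(11*(-7)) = 1186*(-77) = -91322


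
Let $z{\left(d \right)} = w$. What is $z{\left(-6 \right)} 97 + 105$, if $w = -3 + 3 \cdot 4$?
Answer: $978$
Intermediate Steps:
$w = 9$ ($w = -3 + 12 = 9$)
$z{\left(d \right)} = 9$
$z{\left(-6 \right)} 97 + 105 = 9 \cdot 97 + 105 = 873 + 105 = 978$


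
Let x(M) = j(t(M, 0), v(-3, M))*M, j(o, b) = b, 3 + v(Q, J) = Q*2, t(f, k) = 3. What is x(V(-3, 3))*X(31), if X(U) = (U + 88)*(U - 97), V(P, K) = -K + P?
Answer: -424116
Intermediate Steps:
V(P, K) = P - K
v(Q, J) = -3 + 2*Q (v(Q, J) = -3 + Q*2 = -3 + 2*Q)
x(M) = -9*M (x(M) = (-3 + 2*(-3))*M = (-3 - 6)*M = -9*M)
X(U) = (-97 + U)*(88 + U) (X(U) = (88 + U)*(-97 + U) = (-97 + U)*(88 + U))
x(V(-3, 3))*X(31) = (-9*(-3 - 1*3))*(-8536 + 31² - 9*31) = (-9*(-3 - 3))*(-8536 + 961 - 279) = -9*(-6)*(-7854) = 54*(-7854) = -424116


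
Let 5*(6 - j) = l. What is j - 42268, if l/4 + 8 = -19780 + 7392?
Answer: -161726/5 ≈ -32345.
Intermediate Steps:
l = -49584 (l = -32 + 4*(-19780 + 7392) = -32 + 4*(-12388) = -32 - 49552 = -49584)
j = 49614/5 (j = 6 - 1/5*(-49584) = 6 + 49584/5 = 49614/5 ≈ 9922.8)
j - 42268 = 49614/5 - 42268 = -161726/5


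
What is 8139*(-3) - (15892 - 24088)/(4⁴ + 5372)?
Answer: -11450890/469 ≈ -24416.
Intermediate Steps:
8139*(-3) - (15892 - 24088)/(4⁴ + 5372) = -24417 - (-8196)/(256 + 5372) = -24417 - (-8196)/5628 = -24417 - 1*(-683/469) = -24417 + 683/469 = -11450890/469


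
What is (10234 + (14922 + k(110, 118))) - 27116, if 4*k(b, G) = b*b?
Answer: 1065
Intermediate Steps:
k(b, G) = b**2/4 (k(b, G) = (b*b)/4 = b**2/4)
(10234 + (14922 + k(110, 118))) - 27116 = (10234 + (14922 + (1/4)*110**2)) - 27116 = (10234 + (14922 + (1/4)*12100)) - 27116 = (10234 + (14922 + 3025)) - 27116 = (10234 + 17947) - 27116 = 28181 - 27116 = 1065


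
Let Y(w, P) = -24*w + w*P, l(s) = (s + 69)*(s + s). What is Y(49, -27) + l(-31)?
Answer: -4855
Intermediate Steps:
l(s) = 2*s*(69 + s) (l(s) = (69 + s)*(2*s) = 2*s*(69 + s))
Y(w, P) = -24*w + P*w
Y(49, -27) + l(-31) = 49*(-24 - 27) + 2*(-31)*(69 - 31) = 49*(-51) + 2*(-31)*38 = -2499 - 2356 = -4855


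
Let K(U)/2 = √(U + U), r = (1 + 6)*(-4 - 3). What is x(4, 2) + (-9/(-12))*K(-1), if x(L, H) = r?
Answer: -49 + 3*I*√2/2 ≈ -49.0 + 2.1213*I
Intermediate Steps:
r = -49 (r = 7*(-7) = -49)
x(L, H) = -49
K(U) = 2*√2*√U (K(U) = 2*√(U + U) = 2*√(2*U) = 2*(√2*√U) = 2*√2*√U)
x(4, 2) + (-9/(-12))*K(-1) = -49 + (-9/(-12))*(2*√2*√(-1)) = -49 + (-9*(-1/12))*(2*√2*I) = -49 + 3*(2*I*√2)/4 = -49 + 3*I*√2/2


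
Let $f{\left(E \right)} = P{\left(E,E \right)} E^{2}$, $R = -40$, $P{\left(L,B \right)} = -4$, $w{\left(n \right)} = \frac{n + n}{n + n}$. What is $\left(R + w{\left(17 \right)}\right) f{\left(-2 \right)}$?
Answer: $624$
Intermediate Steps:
$w{\left(n \right)} = 1$ ($w{\left(n \right)} = \frac{2 n}{2 n} = 2 n \frac{1}{2 n} = 1$)
$f{\left(E \right)} = - 4 E^{2}$
$\left(R + w{\left(17 \right)}\right) f{\left(-2 \right)} = \left(-40 + 1\right) \left(- 4 \left(-2\right)^{2}\right) = - 39 \left(\left(-4\right) 4\right) = \left(-39\right) \left(-16\right) = 624$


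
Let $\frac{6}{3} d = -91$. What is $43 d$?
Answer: $- \frac{3913}{2} \approx -1956.5$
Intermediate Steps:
$d = - \frac{91}{2}$ ($d = \frac{1}{2} \left(-91\right) = - \frac{91}{2} \approx -45.5$)
$43 d = 43 \left(- \frac{91}{2}\right) = - \frac{3913}{2}$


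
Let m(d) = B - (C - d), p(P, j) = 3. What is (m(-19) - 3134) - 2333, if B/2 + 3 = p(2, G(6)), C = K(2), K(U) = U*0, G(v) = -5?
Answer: -5486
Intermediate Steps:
K(U) = 0
C = 0
B = 0 (B = -6 + 2*3 = -6 + 6 = 0)
m(d) = d (m(d) = 0 - (0 - d) = 0 - (-1)*d = 0 + d = d)
(m(-19) - 3134) - 2333 = (-19 - 3134) - 2333 = -3153 - 2333 = -5486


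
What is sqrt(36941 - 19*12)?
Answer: sqrt(36713) ≈ 191.61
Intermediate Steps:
sqrt(36941 - 19*12) = sqrt(36941 - 228) = sqrt(36713)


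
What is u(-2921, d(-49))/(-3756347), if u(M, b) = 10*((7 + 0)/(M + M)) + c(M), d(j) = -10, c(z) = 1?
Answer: -2886/10972289587 ≈ -2.6303e-7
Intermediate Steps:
u(M, b) = 1 + 35/M (u(M, b) = 10*((7 + 0)/(M + M)) + 1 = 10*(7/((2*M))) + 1 = 10*(7*(1/(2*M))) + 1 = 10*(7/(2*M)) + 1 = 35/M + 1 = 1 + 35/M)
u(-2921, d(-49))/(-3756347) = ((35 - 2921)/(-2921))/(-3756347) = -1/2921*(-2886)*(-1/3756347) = (2886/2921)*(-1/3756347) = -2886/10972289587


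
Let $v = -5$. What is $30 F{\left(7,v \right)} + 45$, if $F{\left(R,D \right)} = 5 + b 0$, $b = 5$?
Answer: $195$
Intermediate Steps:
$F{\left(R,D \right)} = 5$ ($F{\left(R,D \right)} = 5 + 5 \cdot 0 = 5 + 0 = 5$)
$30 F{\left(7,v \right)} + 45 = 30 \cdot 5 + 45 = 150 + 45 = 195$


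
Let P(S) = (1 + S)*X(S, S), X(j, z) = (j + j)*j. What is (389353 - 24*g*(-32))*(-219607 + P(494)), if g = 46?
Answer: 102507815070473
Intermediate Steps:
X(j, z) = 2*j² (X(j, z) = (2*j)*j = 2*j²)
P(S) = 2*S²*(1 + S) (P(S) = (1 + S)*(2*S²) = 2*S²*(1 + S))
(389353 - 24*g*(-32))*(-219607 + P(494)) = (389353 - 24*46*(-32))*(-219607 + 2*494²*(1 + 494)) = (389353 - 1104*(-32))*(-219607 + 2*244036*495) = (389353 + 35328)*(-219607 + 241595640) = 424681*241376033 = 102507815070473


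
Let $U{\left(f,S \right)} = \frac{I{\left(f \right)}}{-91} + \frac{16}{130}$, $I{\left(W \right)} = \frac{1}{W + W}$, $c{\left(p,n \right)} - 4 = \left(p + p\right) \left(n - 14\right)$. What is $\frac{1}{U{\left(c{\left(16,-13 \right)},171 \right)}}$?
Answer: $\frac{31304}{3853} \approx 8.1246$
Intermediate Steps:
$c{\left(p,n \right)} = 4 + 2 p \left(-14 + n\right)$ ($c{\left(p,n \right)} = 4 + \left(p + p\right) \left(n - 14\right) = 4 + 2 p \left(-14 + n\right)$)
$I{\left(W \right)} = \frac{1}{2 W}$
$U{\left(f,S \right)} = \frac{8}{65} - \frac{1}{182 f}$ ($U{\left(f,S \right)} = \frac{\frac{1}{2} \frac{1}{f}}{-91} + \frac{16}{130} = \frac{1}{2 f} \left(- \frac{1}{91}\right) + 16 \cdot \frac{1}{130} = - \frac{1}{182 f} + \frac{8}{65} = \frac{8}{65} - \frac{1}{182 f}$)
$\frac{1}{U{\left(c{\left(16,-13 \right)},171 \right)}} = \frac{1}{\frac{1}{910} \frac{1}{4 - 448 + 2 \left(-13\right) 16} \left(-5 + 112 \left(4 - 448 + 2 \left(-13\right) 16\right)\right)} = \frac{1}{\frac{1}{910} \frac{1}{4 - 448 - 416} \left(-5 + 112 \left(4 - 448 - 416\right)\right)} = \frac{1}{\frac{1}{910} \frac{1}{-860} \left(-5 + 112 \left(-860\right)\right)} = \frac{1}{\frac{1}{910} \left(- \frac{1}{860}\right) \left(-5 - 96320\right)} = \frac{1}{\frac{1}{910} \left(- \frac{1}{860}\right) \left(-96325\right)} = \frac{1}{\frac{3853}{31304}} = \frac{31304}{3853}$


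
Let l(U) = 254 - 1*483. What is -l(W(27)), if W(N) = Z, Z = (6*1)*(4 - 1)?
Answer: 229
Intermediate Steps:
Z = 18 (Z = 6*3 = 18)
W(N) = 18
l(U) = -229 (l(U) = 254 - 483 = -229)
-l(W(27)) = -1*(-229) = 229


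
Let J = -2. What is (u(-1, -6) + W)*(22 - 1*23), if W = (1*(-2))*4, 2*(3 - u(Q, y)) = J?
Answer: 4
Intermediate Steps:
u(Q, y) = 4 (u(Q, y) = 3 - 1/2*(-2) = 3 + 1 = 4)
W = -8 (W = -2*4 = -8)
(u(-1, -6) + W)*(22 - 1*23) = (4 - 8)*(22 - 1*23) = -4*(22 - 23) = -4*(-1) = 4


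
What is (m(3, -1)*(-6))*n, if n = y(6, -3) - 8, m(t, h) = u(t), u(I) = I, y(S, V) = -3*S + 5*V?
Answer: 738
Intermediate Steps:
m(t, h) = t
n = -41 (n = (-3*6 + 5*(-3)) - 8 = (-18 - 15) - 8 = -33 - 8 = -41)
(m(3, -1)*(-6))*n = (3*(-6))*(-41) = -18*(-41) = 738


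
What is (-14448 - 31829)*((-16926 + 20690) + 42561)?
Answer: -2143782025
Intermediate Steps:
(-14448 - 31829)*((-16926 + 20690) + 42561) = -46277*(3764 + 42561) = -46277*46325 = -2143782025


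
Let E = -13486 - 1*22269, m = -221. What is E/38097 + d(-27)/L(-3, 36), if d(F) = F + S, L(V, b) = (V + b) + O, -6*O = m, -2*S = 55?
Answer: -27439064/15962643 ≈ -1.7190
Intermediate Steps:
S = -55/2 (S = -1/2*55 = -55/2 ≈ -27.500)
O = 221/6 (O = -1/6*(-221) = 221/6 ≈ 36.833)
E = -35755 (E = -13486 - 22269 = -35755)
L(V, b) = 221/6 + V + b (L(V, b) = (V + b) + 221/6 = 221/6 + V + b)
d(F) = -55/2 + F (d(F) = F - 55/2 = -55/2 + F)
E/38097 + d(-27)/L(-3, 36) = -35755/38097 + (-55/2 - 27)/(221/6 - 3 + 36) = -35755*1/38097 - 109/(2*419/6) = -35755/38097 - 109/2*6/419 = -35755/38097 - 327/419 = -27439064/15962643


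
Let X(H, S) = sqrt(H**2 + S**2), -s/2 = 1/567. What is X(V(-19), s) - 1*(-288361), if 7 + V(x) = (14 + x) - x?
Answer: 288361 + sqrt(15752965)/567 ≈ 2.8837e+5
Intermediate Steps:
s = -2/567 ≈ -0.0035273
V(x) = 7 (V(x) = -7 + ((14 + x) - x) = -7 + 14 = 7)
X(V(-19), s) - 1*(-288361) = sqrt(7**2 + (-2/567)**2) - 1*(-288361) = sqrt(49 + 4/321489) + 288361 = sqrt(15752965/321489) + 288361 = sqrt(15752965)/567 + 288361 = 288361 + sqrt(15752965)/567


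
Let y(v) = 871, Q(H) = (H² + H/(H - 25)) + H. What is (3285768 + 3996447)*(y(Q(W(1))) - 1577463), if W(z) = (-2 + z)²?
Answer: -11481081911280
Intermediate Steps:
Q(H) = H + H² + H/(-25 + H) (Q(H) = (H² + H/(-25 + H)) + H = H + H² + H/(-25 + H))
(3285768 + 3996447)*(y(Q(W(1))) - 1577463) = (3285768 + 3996447)*(871 - 1577463) = 7282215*(-1576592) = -11481081911280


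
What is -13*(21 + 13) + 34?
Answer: -408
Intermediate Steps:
-13*(21 + 13) + 34 = -13*34 + 34 = -442 + 34 = -408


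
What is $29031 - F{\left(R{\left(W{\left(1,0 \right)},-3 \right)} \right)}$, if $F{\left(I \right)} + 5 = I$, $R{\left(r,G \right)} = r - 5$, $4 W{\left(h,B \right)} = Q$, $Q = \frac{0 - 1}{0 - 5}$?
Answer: $\frac{580819}{20} \approx 29041.0$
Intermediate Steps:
$Q = \frac{1}{5}$ ($Q = - \frac{1}{-5} = \left(-1\right) \left(- \frac{1}{5}\right) = \frac{1}{5} \approx 0.2$)
$W{\left(h,B \right)} = \frac{1}{20}$ ($W{\left(h,B \right)} = \frac{1}{4} \cdot \frac{1}{5} = \frac{1}{20}$)
$R{\left(r,G \right)} = -5 + r$
$F{\left(I \right)} = -5 + I$
$29031 - F{\left(R{\left(W{\left(1,0 \right)},-3 \right)} \right)} = 29031 - \left(-5 + \left(-5 + \frac{1}{20}\right)\right) = 29031 - \left(-5 - \frac{99}{20}\right) = 29031 - - \frac{199}{20} = 29031 + \frac{199}{20} = \frac{580819}{20}$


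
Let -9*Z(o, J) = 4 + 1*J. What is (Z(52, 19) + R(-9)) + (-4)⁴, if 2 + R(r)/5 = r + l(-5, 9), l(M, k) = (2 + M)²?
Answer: 2191/9 ≈ 243.44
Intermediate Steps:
Z(o, J) = -4/9 - J/9 (Z(o, J) = -(4 + 1*J)/9 = -(4 + J)/9 = -4/9 - J/9)
R(r) = 35 + 5*r (R(r) = -10 + 5*(r + (2 - 5)²) = -10 + 5*(r + (-3)²) = -10 + 5*(r + 9) = -10 + 5*(9 + r) = -10 + (45 + 5*r) = 35 + 5*r)
(Z(52, 19) + R(-9)) + (-4)⁴ = ((-4/9 - ⅑*19) + (35 + 5*(-9))) + (-4)⁴ = ((-4/9 - 19/9) + (35 - 45)) + 256 = (-23/9 - 10) + 256 = -113/9 + 256 = 2191/9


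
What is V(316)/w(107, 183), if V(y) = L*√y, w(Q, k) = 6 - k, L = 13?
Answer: -26*√79/177 ≈ -1.3056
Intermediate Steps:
V(y) = 13*√y
V(316)/w(107, 183) = (13*√316)/(6 - 1*183) = (13*(2*√79))/(6 - 183) = (26*√79)/(-177) = (26*√79)*(-1/177) = -26*√79/177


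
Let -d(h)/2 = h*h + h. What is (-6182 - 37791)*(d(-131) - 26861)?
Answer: 2678879133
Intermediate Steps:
d(h) = -2*h - 2*h**2 (d(h) = -2*(h*h + h) = -2*(h**2 + h) = -2*(h + h**2) = -2*h - 2*h**2)
(-6182 - 37791)*(d(-131) - 26861) = (-6182 - 37791)*(-2*(-131)*(1 - 131) - 26861) = -43973*(-2*(-131)*(-130) - 26861) = -43973*(-34060 - 26861) = -43973*(-60921) = 2678879133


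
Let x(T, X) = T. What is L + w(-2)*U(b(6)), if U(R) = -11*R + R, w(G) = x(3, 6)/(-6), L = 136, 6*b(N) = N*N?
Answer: 166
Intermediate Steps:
b(N) = N**2/6 (b(N) = (N*N)/6 = N**2/6)
w(G) = -1/2 (w(G) = 3/(-6) = 3*(-1/6) = -1/2)
U(R) = -10*R
L + w(-2)*U(b(6)) = 136 - (-5)*(1/6)*6**2 = 136 - (-5)*(1/6)*36 = 136 - (-5)*6 = 136 - 1/2*(-60) = 136 + 30 = 166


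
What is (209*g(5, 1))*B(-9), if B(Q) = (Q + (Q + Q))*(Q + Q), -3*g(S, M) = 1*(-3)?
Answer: 101574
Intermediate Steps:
g(S, M) = 1 (g(S, M) = -(-3)/3 = -⅓*(-3) = 1)
B(Q) = 6*Q² (B(Q) = (Q + 2*Q)*(2*Q) = (3*Q)*(2*Q) = 6*Q²)
(209*g(5, 1))*B(-9) = (209*1)*(6*(-9)²) = 209*(6*81) = 209*486 = 101574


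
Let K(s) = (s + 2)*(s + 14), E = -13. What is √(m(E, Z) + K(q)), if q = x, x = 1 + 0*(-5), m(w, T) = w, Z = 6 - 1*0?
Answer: 4*√2 ≈ 5.6569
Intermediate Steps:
Z = 6 (Z = 6 + 0 = 6)
x = 1 (x = 1 + 0 = 1)
q = 1
K(s) = (2 + s)*(14 + s)
√(m(E, Z) + K(q)) = √(-13 + (28 + 1² + 16*1)) = √(-13 + (28 + 1 + 16)) = √(-13 + 45) = √32 = 4*√2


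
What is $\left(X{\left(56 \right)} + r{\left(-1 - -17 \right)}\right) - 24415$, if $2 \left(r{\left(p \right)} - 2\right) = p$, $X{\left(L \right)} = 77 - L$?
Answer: $-24384$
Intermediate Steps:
$r{\left(p \right)} = 2 + \frac{p}{2}$
$\left(X{\left(56 \right)} + r{\left(-1 - -17 \right)}\right) - 24415 = \left(\left(77 - 56\right) + \left(2 + \frac{-1 - -17}{2}\right)\right) - 24415 = \left(\left(77 - 56\right) + \left(2 + \frac{-1 + 17}{2}\right)\right) - 24415 = \left(21 + \left(2 + \frac{1}{2} \cdot 16\right)\right) - 24415 = \left(21 + \left(2 + 8\right)\right) - 24415 = \left(21 + 10\right) - 24415 = 31 - 24415 = -24384$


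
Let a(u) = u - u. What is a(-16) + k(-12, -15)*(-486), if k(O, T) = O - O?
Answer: 0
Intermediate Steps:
k(O, T) = 0
a(u) = 0
a(-16) + k(-12, -15)*(-486) = 0 + 0*(-486) = 0 + 0 = 0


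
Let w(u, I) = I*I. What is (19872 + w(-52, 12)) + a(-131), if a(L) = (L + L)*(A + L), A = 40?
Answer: 43858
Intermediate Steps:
w(u, I) = I²
a(L) = 2*L*(40 + L) (a(L) = (L + L)*(40 + L) = (2*L)*(40 + L) = 2*L*(40 + L))
(19872 + w(-52, 12)) + a(-131) = (19872 + 12²) + 2*(-131)*(40 - 131) = (19872 + 144) + 2*(-131)*(-91) = 20016 + 23842 = 43858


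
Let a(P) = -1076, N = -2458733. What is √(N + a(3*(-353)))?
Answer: 11*I*√20329 ≈ 1568.4*I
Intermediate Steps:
√(N + a(3*(-353))) = √(-2458733 - 1076) = √(-2459809) = 11*I*√20329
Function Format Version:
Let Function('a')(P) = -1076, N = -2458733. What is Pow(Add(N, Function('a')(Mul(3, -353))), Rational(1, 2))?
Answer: Mul(11, I, Pow(20329, Rational(1, 2))) ≈ Mul(1568.4, I)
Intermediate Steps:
Pow(Add(N, Function('a')(Mul(3, -353))), Rational(1, 2)) = Pow(Add(-2458733, -1076), Rational(1, 2)) = Pow(-2459809, Rational(1, 2)) = Mul(11, I, Pow(20329, Rational(1, 2)))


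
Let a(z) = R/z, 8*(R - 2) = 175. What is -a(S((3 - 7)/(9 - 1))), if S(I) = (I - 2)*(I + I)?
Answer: -191/20 ≈ -9.5500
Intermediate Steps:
R = 191/8 (R = 2 + (1/8)*175 = 2 + 175/8 = 191/8 ≈ 23.875)
S(I) = 2*I*(-2 + I) (S(I) = (-2 + I)*(2*I) = 2*I*(-2 + I))
a(z) = 191/(8*z)
-a(S((3 - 7)/(9 - 1))) = -191/(8*(2*((3 - 7)/(9 - 1))*(-2 + (3 - 7)/(9 - 1)))) = -191/(8*(2*(-4/8)*(-2 - 4/8))) = -191/(8*(2*(-4*1/8)*(-2 - 4*1/8))) = -191/(8*(2*(-1/2)*(-2 - 1/2))) = -191/(8*(2*(-1/2)*(-5/2))) = -191/(8*5/2) = -191*2/(8*5) = -1*191/20 = -191/20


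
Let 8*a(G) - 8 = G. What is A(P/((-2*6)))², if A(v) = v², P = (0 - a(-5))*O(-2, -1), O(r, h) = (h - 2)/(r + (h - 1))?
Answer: 81/268435456 ≈ 3.0175e-7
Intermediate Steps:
O(r, h) = (-2 + h)/(-1 + h + r) (O(r, h) = (-2 + h)/(r + (-1 + h)) = (-2 + h)/(-1 + h + r))
a(G) = 1 + G/8
P = -9/32 (P = (0 - (1 + (⅛)*(-5)))*((-2 - 1)/(-1 - 1 - 2)) = (0 - (1 - 5/8))*(-3/(-4)) = (0 - 1*3/8)*(-¼*(-3)) = (0 - 3/8)*(¾) = -3/8*¾ = -9/32 ≈ -0.28125)
A(P/((-2*6)))² = ((-9/(32*((-2*6))))²)² = ((-9/32/(-12))²)² = ((-9/32*(-1/12))²)² = ((3/128)²)² = (9/16384)² = 81/268435456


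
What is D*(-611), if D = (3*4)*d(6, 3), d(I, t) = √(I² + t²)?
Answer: -21996*√5 ≈ -49185.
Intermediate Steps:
D = 36*√5 (D = (3*4)*√(6² + 3²) = 12*√(36 + 9) = 12*√45 = 12*(3*√5) = 36*√5 ≈ 80.498)
D*(-611) = (36*√5)*(-611) = -21996*√5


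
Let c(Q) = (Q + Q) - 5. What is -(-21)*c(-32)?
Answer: -1449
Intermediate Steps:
c(Q) = -5 + 2*Q (c(Q) = 2*Q - 5 = -5 + 2*Q)
-(-21)*c(-32) = -(-21)*(-5 + 2*(-32)) = -(-21)*(-5 - 64) = -(-21)*(-69) = -21*69 = -1449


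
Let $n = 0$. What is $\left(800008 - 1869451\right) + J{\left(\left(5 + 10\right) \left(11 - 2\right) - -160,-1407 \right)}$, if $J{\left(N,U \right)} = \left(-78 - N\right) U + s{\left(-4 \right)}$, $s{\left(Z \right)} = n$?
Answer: $-544632$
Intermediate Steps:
$s{\left(Z \right)} = 0$
$J{\left(N,U \right)} = U \left(-78 - N\right)$ ($J{\left(N,U \right)} = \left(-78 - N\right) U + 0 = U \left(-78 - N\right) + 0 = U \left(-78 - N\right)$)
$\left(800008 - 1869451\right) + J{\left(\left(5 + 10\right) \left(11 - 2\right) - -160,-1407 \right)} = \left(800008 - 1869451\right) - 1407 \left(-78 - \left(\left(5 + 10\right) \left(11 - 2\right) - -160\right)\right) = -1069443 - 1407 \left(-78 - \left(15 \cdot 9 + 160\right)\right) = -1069443 - 1407 \left(-78 - \left(135 + 160\right)\right) = -1069443 - 1407 \left(-78 - 295\right) = -1069443 - -524811 = -1069443 + 524811 = -544632$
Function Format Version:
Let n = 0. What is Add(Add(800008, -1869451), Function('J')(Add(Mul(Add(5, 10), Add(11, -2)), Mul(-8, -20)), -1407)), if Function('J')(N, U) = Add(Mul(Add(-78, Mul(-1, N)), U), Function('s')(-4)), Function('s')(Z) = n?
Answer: -544632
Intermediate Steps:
Function('s')(Z) = 0
Function('J')(N, U) = Mul(U, Add(-78, Mul(-1, N))) (Function('J')(N, U) = Add(Mul(Add(-78, Mul(-1, N)), U), 0) = Add(Mul(U, Add(-78, Mul(-1, N))), 0) = Mul(U, Add(-78, Mul(-1, N))))
Add(Add(800008, -1869451), Function('J')(Add(Mul(Add(5, 10), Add(11, -2)), Mul(-8, -20)), -1407)) = Add(Add(800008, -1869451), Mul(-1407, Add(-78, Mul(-1, Add(Mul(Add(5, 10), Add(11, -2)), Mul(-8, -20)))))) = Add(-1069443, Mul(-1407, Add(-78, Mul(-1, Add(Mul(15, 9), 160))))) = Add(-1069443, Mul(-1407, Add(-78, Mul(-1, Add(135, 160))))) = Add(-1069443, Mul(-1407, Add(-78, Mul(-1, 295)))) = Add(-1069443, Mul(-1407, Add(-78, -295))) = Add(-1069443, Mul(-1407, -373)) = Add(-1069443, 524811) = -544632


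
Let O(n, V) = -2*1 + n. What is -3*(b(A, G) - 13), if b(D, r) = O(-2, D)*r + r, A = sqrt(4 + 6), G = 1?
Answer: 48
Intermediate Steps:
O(n, V) = -2 + n
A = sqrt(10) ≈ 3.1623
b(D, r) = -3*r (b(D, r) = (-2 - 2)*r + r = -4*r + r = -3*r)
-3*(b(A, G) - 13) = -3*(-3*1 - 13) = -3*(-3 - 13) = -3*(-16) = 48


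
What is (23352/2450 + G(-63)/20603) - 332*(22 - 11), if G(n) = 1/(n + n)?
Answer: -236394206953/64899450 ≈ -3642.5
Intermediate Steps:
G(n) = 1/(2*n)
(23352/2450 + G(-63)/20603) - 332*(22 - 11) = (23352/2450 + ((1/2)/(-63))/20603) - 332*(22 - 11) = (23352*(1/2450) + ((1/2)*(-1/63))*(1/20603)) - 332*11 = (1668/175 - 1/126*1/20603) - 3652 = (1668/175 - 1/2595978) - 3652 = 618584447/64899450 - 3652 = -236394206953/64899450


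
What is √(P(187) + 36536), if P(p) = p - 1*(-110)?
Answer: √36833 ≈ 191.92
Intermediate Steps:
P(p) = 110 + p (P(p) = p + 110 = 110 + p)
√(P(187) + 36536) = √((110 + 187) + 36536) = √(297 + 36536) = √36833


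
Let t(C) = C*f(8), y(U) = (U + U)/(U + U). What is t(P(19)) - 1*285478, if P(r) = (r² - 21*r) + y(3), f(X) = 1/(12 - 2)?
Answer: -2854817/10 ≈ -2.8548e+5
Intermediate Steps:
f(X) = ⅒ (f(X) = 1/10 = ⅒)
y(U) = 1 (y(U) = (2*U)/((2*U)) = (2*U)*(1/(2*U)) = 1)
P(r) = 1 + r² - 21*r (P(r) = (r² - 21*r) + 1 = 1 + r² - 21*r)
t(C) = C/10 (t(C) = C*(⅒) = C/10)
t(P(19)) - 1*285478 = (1 + 19² - 21*19)/10 - 1*285478 = (1 + 361 - 399)/10 - 285478 = (⅒)*(-37) - 285478 = -37/10 - 285478 = -2854817/10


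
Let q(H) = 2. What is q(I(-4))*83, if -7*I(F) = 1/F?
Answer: 166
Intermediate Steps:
I(F) = -1/(7*F)
q(I(-4))*83 = 2*83 = 166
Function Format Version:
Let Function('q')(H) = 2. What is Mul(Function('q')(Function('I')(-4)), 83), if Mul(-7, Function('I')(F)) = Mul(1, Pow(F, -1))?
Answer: 166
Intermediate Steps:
Function('I')(F) = Mul(Rational(-1, 7), Pow(F, -1)) (Function('I')(F) = Mul(Rational(-1, 7), Mul(1, Pow(F, -1))) = Mul(Rational(-1, 7), Pow(F, -1)))
Mul(Function('q')(Function('I')(-4)), 83) = Mul(2, 83) = 166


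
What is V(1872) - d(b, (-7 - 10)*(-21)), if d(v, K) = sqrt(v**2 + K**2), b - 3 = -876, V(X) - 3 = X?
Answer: 1875 - 3*sqrt(98842) ≈ 931.83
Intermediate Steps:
V(X) = 3 + X
b = -873 (b = 3 - 876 = -873)
d(v, K) = sqrt(K**2 + v**2)
V(1872) - d(b, (-7 - 10)*(-21)) = (3 + 1872) - sqrt(((-7 - 10)*(-21))**2 + (-873)**2) = 1875 - sqrt((-17*(-21))**2 + 762129) = 1875 - sqrt(357**2 + 762129) = 1875 - sqrt(127449 + 762129) = 1875 - sqrt(889578) = 1875 - 3*sqrt(98842)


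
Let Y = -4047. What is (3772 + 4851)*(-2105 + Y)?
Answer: -53048696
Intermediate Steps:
(3772 + 4851)*(-2105 + Y) = (3772 + 4851)*(-2105 - 4047) = 8623*(-6152) = -53048696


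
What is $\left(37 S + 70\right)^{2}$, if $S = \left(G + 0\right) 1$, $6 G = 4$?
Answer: $\frac{80656}{9} \approx 8961.8$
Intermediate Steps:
$G = \frac{2}{3}$ ($G = \frac{1}{6} \cdot 4 = \frac{2}{3} \approx 0.66667$)
$S = \frac{2}{3}$ ($S = \left(\frac{2}{3} + 0\right) 1 = \frac{2}{3} \cdot 1 = \frac{2}{3} \approx 0.66667$)
$\left(37 S + 70\right)^{2} = \left(37 \cdot \frac{2}{3} + 70\right)^{2} = \left(\frac{74}{3} + 70\right)^{2} = \left(\frac{284}{3}\right)^{2} = \frac{80656}{9}$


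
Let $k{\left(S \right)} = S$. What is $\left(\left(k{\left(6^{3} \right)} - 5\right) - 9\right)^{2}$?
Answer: $40804$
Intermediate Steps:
$\left(\left(k{\left(6^{3} \right)} - 5\right) - 9\right)^{2} = \left(\left(6^{3} - 5\right) - 9\right)^{2} = \left(\left(216 - 5\right) - 9\right)^{2} = \left(211 - 9\right)^{2} = 202^{2} = 40804$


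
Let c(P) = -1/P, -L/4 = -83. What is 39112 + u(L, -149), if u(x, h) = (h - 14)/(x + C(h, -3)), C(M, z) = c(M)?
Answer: 1934807241/49469 ≈ 39112.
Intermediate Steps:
L = 332 (L = -4*(-83) = 332)
C(M, z) = -1/M
u(x, h) = (-14 + h)/(x - 1/h) (u(x, h) = (h - 14)/(x - 1/h) = (-14 + h)/(x - 1/h))
39112 + u(L, -149) = 39112 - 149*(-14 - 149)/(-1 - 149*332) = 39112 - 149*(-163)/(-1 - 49468) = 39112 - 149*(-163)/(-49469) = 39112 - 149*(-1/49469)*(-163) = 39112 - 24287/49469 = 1934807241/49469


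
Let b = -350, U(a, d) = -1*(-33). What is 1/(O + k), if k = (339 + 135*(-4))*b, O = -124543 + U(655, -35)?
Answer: -1/54160 ≈ -1.8464e-5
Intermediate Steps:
U(a, d) = 33
O = -124510 (O = -124543 + 33 = -124510)
k = 70350 (k = (339 + 135*(-4))*(-350) = (339 - 540)*(-350) = -201*(-350) = 70350)
1/(O + k) = 1/(-124510 + 70350) = 1/(-54160) = -1/54160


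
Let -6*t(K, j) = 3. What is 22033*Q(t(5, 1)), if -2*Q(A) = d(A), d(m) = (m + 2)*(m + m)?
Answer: 66099/4 ≈ 16525.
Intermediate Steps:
t(K, j) = -½ (t(K, j) = -⅙*3 = -½)
d(m) = 2*m*(2 + m) (d(m) = (2 + m)*(2*m) = 2*m*(2 + m))
Q(A) = -A*(2 + A)
22033*Q(t(5, 1)) = 22033*(-1*(-½)*(2 - ½)) = 22033*(-1*(-½)*3/2) = 22033*(¾) = 66099/4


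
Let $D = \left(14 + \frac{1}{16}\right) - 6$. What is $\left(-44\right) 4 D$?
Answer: $-1419$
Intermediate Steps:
$D = \frac{129}{16}$ ($D = \left(14 + \frac{1}{16}\right) - 6 = \frac{225}{16} - 6 = \frac{129}{16} \approx 8.0625$)
$\left(-44\right) 4 D = \left(-44\right) 4 \cdot \frac{129}{16} = \left(-176\right) \frac{129}{16} = -1419$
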